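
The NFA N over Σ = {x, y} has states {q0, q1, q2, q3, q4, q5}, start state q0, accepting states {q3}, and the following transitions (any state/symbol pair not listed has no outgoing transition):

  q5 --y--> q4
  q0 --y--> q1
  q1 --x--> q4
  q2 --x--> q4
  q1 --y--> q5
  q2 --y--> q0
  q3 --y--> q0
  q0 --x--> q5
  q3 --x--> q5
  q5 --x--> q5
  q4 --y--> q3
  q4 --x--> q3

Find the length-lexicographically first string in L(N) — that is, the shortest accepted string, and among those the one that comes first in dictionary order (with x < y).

A breadth-first search from q0 reaches an accepting state first via the path q0 → q5 → q4 → q3 on input xyx.
No string of length < 3 is accepted (BFS exhausts all shorter strings without reaching an accepting state), and xyx is the lexicographically least accepting string of length 3.

xyx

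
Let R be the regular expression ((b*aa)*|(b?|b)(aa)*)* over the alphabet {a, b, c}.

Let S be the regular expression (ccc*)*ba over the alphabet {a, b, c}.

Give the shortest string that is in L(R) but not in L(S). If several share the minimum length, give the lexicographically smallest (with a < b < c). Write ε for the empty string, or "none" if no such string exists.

The empty string ε is accepted by R but not by S.
Since ε is the unique shortest string, it is the required witness.

ε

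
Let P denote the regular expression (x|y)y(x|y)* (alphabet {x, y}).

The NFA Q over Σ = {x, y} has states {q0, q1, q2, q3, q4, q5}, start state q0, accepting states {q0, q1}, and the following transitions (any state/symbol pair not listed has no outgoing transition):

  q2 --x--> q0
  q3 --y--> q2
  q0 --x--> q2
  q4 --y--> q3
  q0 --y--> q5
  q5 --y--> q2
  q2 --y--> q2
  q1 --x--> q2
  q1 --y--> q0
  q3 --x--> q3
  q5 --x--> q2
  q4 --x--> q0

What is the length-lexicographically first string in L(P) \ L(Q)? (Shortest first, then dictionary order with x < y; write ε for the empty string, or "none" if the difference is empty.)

xy

The string xy is accepted by P but not by Q.
No shorter string lies in the difference, and xy is the lexicographically first length-2 string in L(P) \ L(Q).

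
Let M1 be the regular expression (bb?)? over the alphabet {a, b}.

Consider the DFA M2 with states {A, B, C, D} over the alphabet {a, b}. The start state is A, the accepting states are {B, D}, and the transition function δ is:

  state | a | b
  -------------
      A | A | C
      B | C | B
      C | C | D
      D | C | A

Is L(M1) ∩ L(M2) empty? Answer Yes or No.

No

The string bb is accepted by both M1 and M2.
Hence L(M1) ∩ L(M2) ≠ ∅.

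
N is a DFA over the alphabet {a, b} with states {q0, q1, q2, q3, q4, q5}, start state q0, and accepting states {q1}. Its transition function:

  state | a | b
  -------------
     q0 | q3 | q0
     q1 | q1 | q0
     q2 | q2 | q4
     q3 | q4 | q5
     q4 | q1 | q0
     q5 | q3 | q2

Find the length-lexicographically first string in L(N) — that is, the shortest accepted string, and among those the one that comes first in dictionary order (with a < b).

A breadth-first search from q0 reaches an accepting state first via the path q0 → q3 → q4 → q1 on input aaa.
No string of length < 3 is accepted (BFS exhausts all shorter strings without reaching an accepting state), and aaa is the lexicographically least accepting string of length 3.

aaa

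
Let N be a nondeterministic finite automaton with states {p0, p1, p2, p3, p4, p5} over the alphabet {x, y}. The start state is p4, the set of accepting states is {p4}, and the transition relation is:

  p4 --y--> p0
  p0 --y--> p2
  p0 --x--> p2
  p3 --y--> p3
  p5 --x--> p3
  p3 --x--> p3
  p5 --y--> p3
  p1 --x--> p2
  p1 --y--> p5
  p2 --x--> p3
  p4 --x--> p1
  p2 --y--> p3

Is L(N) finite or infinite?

finite

The useful states (reachable from p4 and able to reach an accepting state) are {p4}.
Restricted to these states the transition graph has no cycle, so every accepting path has bounded length and L is finite.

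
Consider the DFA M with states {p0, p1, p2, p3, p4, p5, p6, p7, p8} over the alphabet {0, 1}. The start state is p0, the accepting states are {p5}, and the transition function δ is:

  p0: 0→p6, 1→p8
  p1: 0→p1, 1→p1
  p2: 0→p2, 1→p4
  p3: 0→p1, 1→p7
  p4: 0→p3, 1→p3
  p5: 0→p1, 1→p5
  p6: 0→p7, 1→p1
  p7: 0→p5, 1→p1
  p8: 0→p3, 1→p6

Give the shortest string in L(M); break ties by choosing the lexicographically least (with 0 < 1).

A breadth-first search from p0 reaches an accepting state first via the path p0 → p6 → p7 → p5 on input 000.
No string of length < 3 is accepted (BFS exhausts all shorter strings without reaching an accepting state), and 000 is the lexicographically least accepting string of length 3.

000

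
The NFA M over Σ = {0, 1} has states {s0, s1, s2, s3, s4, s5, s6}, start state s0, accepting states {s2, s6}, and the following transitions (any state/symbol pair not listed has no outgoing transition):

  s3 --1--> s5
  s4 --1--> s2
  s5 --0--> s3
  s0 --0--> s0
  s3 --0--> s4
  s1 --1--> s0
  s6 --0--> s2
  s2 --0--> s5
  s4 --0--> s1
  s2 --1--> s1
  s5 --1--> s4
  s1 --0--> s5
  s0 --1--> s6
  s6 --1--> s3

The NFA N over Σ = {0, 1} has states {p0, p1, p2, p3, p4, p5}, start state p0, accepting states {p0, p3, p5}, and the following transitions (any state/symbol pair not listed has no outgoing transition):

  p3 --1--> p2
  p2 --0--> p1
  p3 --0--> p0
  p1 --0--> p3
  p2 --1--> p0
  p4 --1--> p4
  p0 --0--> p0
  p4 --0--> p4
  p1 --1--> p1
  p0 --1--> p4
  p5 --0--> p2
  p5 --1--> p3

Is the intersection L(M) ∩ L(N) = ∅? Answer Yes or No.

Yes

Exploring the product automaton M × N from the start pair (s0, p0), following both machines on each input symbol, reaches 8 state pairs: (s0, p0), (s6, p4), (s2, p4), (s3, p4), (s5, p4), (s1, p4), (s4, p4), (s0, p4).
M accepts in {s2, s6} and N accepts in {p0, p3, p5}; no reachable pair has both components accepting, so no string drives both machines to acceptance simultaneously and L(M) ∩ L(N) = ∅.
So no string is accepted by both, and the intersection is empty.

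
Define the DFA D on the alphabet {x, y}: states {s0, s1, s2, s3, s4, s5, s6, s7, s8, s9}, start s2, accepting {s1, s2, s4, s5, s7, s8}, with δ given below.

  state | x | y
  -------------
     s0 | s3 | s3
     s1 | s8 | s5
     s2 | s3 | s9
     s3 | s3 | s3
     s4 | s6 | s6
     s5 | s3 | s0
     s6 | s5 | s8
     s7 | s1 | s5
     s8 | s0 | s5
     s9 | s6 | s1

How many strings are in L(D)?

8

The useful subgraph on states {s1, s2, s5, s6, s8, s9} is acyclic, so L(D) is finite; the longest accepting path visits 5 useful states, giving maximum string length 4.
Counting accepting paths from s2 by length: 1 of length 0, 1 of length 2, 4 of length 3, 2 of length 4. Total 8.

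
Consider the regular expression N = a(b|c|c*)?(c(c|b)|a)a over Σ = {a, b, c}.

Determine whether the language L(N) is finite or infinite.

infinite

The expression contains a Kleene star applied to a subexpression that matches at least one nonempty string, so it matches strings of unbounded length.
Hence L(N) is infinite.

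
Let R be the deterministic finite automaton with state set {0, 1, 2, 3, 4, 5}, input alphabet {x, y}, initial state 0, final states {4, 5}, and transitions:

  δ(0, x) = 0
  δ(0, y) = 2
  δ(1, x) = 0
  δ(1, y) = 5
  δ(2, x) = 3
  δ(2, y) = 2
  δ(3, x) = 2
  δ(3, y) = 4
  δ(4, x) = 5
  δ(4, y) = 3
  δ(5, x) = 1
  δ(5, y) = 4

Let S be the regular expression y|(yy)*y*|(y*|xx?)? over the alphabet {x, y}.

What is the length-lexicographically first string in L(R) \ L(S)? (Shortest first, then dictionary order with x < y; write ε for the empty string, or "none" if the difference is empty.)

yxy

The string yxy is accepted by R but not by S.
No shorter string lies in the difference, and yxy is the lexicographically first length-3 string in L(R) \ L(S).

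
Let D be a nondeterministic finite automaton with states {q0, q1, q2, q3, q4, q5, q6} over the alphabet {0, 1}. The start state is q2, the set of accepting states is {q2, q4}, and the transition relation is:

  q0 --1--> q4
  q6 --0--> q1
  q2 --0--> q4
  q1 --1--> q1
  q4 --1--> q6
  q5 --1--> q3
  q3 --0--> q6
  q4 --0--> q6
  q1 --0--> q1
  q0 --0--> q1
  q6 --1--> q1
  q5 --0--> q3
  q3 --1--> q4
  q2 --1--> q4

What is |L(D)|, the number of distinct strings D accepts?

3

The useful subgraph on states {q2, q4} is acyclic, so L(D) is finite; the longest accepting path visits 2 useful states, giving maximum string length 1.
Counting accepting paths from q2 by length: 1 of length 0, 2 of length 1. Total 3.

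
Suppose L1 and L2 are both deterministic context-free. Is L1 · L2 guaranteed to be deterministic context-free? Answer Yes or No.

Take L₁ = {ε, c} (finite, hence regular and DCFL) and L₂ = {c aⁿbⁿ : n≥0} ∪ {cc aⁿb²ⁿ : n≥0} (a DCFL: the number of leading c's tells the DPDA whether to pop one stack symbol per b or per two b's). Then L₁L₂ ∩ cca⁺b* = {cc aⁿbⁿ : n≥1} ∪ {cc aⁿb²ⁿ : n≥1}. If L₁L₂ were a DCFL, so would be this intersection with a regular set, and a DPDA for it started from its configuration after reading cc would accept {aⁿbⁿ : n≥1} ∪ {aⁿb²ⁿ : n≥1}, which no deterministic PDA accepts (a DPDA for it would have a single run on aⁿb²ⁿ, accepting after the prefix aⁿbⁿ and accepting again after n more b's; an ordinary PDA that simulates it on a's and b's and, at any moment when it is accepting, may switch to reading only a fresh letter d while feeding each d to the simulation as a b, would accept aⁱbʲdᵏ (k≥1) exactly when both aⁱbʲ and aⁱbʲ⁺ᵏ are in the language, i.e. its language intersected with the regular set a*b*d⁺ would be exactly {aⁿbⁿdⁿ : n≥1} — impossible, since context-free languages are closed under intersection with regular sets and {aⁿbⁿdⁿ} is not context-free). Hence L₁L₂ is not a DCFL.

No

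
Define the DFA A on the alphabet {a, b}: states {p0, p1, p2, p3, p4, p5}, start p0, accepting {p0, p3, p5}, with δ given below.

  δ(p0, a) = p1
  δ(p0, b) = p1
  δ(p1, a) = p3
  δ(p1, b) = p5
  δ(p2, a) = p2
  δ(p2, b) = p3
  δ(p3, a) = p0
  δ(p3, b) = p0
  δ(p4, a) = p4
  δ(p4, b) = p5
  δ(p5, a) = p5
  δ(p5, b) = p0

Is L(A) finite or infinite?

State p0 is reachable from the start and can reach an accepting state, and it lies on the cycle p0 → p1 → p3 → p0.
Traversing that cycle any number of times yields accepted strings of unbounded length, so the language is infinite.

infinite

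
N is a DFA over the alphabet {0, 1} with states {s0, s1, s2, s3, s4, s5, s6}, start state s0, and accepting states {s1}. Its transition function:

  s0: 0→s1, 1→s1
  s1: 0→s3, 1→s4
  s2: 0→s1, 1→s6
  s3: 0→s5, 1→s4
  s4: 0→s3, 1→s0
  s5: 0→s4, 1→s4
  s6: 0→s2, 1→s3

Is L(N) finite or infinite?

infinite

State s0 is reachable from the start and can reach an accepting state, and it lies on the cycle s0 → s1 → s3 → s4 → s0.
Traversing that cycle any number of times yields accepted strings of unbounded length, so the language is infinite.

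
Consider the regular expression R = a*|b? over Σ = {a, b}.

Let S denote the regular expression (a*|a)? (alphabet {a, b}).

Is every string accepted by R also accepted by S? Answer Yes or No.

No

The string b is in L(R) but not in L(S).
So L(R) ⊄ L(S).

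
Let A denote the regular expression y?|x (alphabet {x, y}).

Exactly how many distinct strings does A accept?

The expression has no Kleene star, so L(A) is finite. Expanding the alternatives gives {ε, x, y}.
That is 1 of length 0, 2 of length 1: 3 strings in all.

3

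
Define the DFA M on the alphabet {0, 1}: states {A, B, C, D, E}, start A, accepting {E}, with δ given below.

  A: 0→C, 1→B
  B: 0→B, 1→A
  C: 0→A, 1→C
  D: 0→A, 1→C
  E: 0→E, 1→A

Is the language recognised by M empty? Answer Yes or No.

The states reachable from the start state are {A, B, C}.
None of the accepting states {E} is reachable, so no string is accepted and L(M) = ∅.

Yes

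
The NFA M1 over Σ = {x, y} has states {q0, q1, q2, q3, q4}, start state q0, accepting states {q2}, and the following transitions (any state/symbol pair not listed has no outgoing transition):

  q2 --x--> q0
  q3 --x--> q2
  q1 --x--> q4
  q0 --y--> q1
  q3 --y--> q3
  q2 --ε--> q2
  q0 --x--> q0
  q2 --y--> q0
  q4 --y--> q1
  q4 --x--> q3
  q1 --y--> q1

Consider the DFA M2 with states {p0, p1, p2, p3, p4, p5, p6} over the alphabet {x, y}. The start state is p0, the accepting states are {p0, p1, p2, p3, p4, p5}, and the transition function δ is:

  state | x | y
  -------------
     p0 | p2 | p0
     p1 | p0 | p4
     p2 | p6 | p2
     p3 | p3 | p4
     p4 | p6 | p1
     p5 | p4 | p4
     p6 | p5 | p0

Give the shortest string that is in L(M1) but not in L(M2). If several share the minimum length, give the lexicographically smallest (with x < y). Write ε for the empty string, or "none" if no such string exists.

The string xyxxyx is accepted by M1 but not by M2.
No shorter string lies in the difference, and xyxxyx is the lexicographically first length-6 string in L(M1) \ L(M2).

xyxxyx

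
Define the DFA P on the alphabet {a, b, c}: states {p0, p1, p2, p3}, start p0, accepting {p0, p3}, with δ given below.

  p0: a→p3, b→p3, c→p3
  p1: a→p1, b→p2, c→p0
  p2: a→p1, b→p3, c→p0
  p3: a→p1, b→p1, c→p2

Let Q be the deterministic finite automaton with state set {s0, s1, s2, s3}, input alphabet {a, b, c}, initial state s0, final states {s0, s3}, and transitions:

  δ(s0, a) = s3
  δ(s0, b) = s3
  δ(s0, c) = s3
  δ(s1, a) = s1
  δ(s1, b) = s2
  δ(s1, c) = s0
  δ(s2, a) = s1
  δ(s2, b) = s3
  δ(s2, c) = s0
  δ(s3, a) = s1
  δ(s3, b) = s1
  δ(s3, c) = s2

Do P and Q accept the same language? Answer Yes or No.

Yes

Exploring the product automaton P × Q from the start pair (p0, s0), following both machines on each input symbol, reaches 4 state pairs: (p0, s0), (p3, s3), (p1, s1), (p2, s2).
P accepts in {p0, p3} and Q accepts in {s0, s3}. In every reachable pair the two components are either both accepting — (p0, s0), (p3, s3) — or both non-accepting, so no string is accepted by exactly one of the machines: L(P) \ L(Q) and L(Q) \ L(P) are both empty.
Hence every string is accepted by P iff it is accepted by Q, and the two languages coincide.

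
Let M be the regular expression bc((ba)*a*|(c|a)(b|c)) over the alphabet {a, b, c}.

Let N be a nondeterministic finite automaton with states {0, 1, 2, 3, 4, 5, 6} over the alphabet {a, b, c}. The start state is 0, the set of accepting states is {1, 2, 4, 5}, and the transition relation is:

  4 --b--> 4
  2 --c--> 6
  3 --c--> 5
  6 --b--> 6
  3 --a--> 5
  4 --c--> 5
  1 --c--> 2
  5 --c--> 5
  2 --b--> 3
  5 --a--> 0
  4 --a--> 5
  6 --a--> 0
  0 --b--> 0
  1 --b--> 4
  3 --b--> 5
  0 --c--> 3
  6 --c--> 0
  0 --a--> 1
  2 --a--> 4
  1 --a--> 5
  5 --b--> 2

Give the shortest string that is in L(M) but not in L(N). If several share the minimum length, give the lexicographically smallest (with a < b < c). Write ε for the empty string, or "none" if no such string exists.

The string bc is accepted by M but not by N.
No shorter string lies in the difference, and bc is the lexicographically first length-2 string in L(M) \ L(N).

bc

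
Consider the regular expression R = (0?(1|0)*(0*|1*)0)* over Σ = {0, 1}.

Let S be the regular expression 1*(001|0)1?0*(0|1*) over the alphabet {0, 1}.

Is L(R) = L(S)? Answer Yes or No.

The empty string ε is accepted by R but rejected by S.
So L(R) ≠ L(S).

No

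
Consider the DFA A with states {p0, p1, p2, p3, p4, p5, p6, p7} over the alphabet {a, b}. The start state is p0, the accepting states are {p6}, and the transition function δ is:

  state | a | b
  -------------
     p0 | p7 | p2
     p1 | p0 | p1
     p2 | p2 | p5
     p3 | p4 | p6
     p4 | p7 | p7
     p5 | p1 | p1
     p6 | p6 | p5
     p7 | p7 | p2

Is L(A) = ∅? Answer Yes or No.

Yes

The states reachable from the start state are {p0, p1, p2, p5, p7}.
None of the accepting states {p6} is reachable, so no string is accepted and L(A) = ∅.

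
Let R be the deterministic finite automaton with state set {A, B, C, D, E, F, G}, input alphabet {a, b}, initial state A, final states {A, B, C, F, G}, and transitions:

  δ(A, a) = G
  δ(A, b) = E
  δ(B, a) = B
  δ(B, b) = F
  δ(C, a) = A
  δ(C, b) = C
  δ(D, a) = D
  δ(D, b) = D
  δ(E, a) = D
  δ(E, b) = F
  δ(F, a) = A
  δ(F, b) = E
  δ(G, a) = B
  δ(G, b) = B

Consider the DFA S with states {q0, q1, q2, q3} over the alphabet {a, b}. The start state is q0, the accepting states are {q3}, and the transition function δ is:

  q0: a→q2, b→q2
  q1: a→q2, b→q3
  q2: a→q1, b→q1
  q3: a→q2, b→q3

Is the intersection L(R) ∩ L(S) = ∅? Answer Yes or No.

No

The string aab is accepted by both R and S.
Hence L(R) ∩ L(S) ≠ ∅.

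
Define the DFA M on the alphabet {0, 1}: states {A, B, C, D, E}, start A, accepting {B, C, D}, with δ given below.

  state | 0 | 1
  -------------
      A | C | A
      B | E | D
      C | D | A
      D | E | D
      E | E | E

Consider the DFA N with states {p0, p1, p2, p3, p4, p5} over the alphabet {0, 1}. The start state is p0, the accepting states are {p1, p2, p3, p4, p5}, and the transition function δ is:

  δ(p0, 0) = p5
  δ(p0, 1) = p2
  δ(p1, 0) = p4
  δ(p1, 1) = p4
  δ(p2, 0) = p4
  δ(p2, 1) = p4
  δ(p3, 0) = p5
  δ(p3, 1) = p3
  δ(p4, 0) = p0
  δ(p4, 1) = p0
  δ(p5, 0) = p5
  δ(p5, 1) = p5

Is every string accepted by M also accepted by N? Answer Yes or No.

No

The string 100 is in L(M) but not in L(N).
So L(M) ⊄ L(N).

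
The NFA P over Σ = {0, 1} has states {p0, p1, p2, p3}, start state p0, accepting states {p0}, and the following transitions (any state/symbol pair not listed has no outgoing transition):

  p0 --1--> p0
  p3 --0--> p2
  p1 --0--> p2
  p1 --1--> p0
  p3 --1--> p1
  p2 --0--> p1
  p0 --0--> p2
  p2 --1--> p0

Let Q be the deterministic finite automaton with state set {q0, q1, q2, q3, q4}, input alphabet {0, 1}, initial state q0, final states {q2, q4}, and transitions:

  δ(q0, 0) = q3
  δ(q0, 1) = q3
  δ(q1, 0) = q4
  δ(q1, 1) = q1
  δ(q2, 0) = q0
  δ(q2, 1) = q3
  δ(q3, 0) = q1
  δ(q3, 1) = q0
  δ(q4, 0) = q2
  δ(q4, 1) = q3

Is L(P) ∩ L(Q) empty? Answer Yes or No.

Exploring the product automaton P × Q from the start pair (p0, q0), following both machines on each input symbol, reaches 13 state pairs: (p0, q0), (p2, q3), (p0, q3), (p1, q1), (p2, q1), (p2, q4), (p0, q1), (p1, q4), (p1, q2), (p2, q2), (p2, q0), (p1, q0), (p1, q3).
P accepts in {p0} and Q accepts in {q2, q4}; no reachable pair has both components accepting, so no string drives both machines to acceptance simultaneously and L(P) ∩ L(Q) = ∅.
So no string is accepted by both, and the intersection is empty.

Yes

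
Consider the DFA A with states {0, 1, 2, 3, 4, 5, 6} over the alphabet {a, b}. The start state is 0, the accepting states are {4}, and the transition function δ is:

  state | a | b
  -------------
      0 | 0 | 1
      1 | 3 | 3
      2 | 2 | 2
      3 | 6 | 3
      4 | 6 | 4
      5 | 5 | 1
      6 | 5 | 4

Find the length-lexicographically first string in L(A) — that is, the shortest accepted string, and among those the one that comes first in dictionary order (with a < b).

A breadth-first search from 0 reaches an accepting state first via the path 0 → 1 → 3 → 6 → 4 on input baab.
No string of length < 4 is accepted (BFS exhausts all shorter strings without reaching an accepting state), and baab is the lexicographically least accepting string of length 4.

baab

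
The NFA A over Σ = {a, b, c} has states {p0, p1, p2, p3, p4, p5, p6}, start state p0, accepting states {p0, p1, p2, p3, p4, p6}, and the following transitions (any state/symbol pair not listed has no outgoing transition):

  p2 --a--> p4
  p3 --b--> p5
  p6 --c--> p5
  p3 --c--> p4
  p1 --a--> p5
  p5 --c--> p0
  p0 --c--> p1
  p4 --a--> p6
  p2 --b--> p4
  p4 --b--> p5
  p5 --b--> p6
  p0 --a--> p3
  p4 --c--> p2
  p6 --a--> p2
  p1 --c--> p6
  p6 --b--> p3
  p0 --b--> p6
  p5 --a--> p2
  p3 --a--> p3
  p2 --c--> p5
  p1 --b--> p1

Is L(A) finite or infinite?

infinite

State p1 is reachable from the start and can reach an accepting state, and it lies on the cycle p1 → p1.
Traversing that cycle any number of times yields accepted strings of unbounded length, so the language is infinite.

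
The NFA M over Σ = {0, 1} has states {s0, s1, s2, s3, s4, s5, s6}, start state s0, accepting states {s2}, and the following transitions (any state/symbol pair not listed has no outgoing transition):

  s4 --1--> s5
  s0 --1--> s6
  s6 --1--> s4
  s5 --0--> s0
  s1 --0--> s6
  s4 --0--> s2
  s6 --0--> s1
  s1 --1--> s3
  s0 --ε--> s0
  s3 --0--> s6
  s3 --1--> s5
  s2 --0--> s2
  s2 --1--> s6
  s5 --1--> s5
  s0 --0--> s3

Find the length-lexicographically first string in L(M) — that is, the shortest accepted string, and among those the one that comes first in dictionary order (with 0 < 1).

A breadth-first search from s0 reaches an accepting state first via the path s0 → s6 → s4 → s2 on input 110.
No string of length < 3 is accepted (BFS exhausts all shorter strings without reaching an accepting state), and 110 is the lexicographically least accepting string of length 3.

110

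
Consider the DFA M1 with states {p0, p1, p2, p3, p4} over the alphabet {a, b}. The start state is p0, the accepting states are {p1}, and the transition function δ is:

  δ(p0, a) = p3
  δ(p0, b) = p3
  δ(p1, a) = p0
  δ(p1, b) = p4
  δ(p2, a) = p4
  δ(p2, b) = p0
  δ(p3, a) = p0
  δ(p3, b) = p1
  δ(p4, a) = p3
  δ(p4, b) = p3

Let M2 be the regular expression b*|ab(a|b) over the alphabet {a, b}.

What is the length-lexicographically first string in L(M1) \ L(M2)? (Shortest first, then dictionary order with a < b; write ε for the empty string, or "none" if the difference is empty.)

The string ab is accepted by M1 but not by M2.
No shorter string lies in the difference, and ab is the lexicographically first length-2 string in L(M1) \ L(M2).

ab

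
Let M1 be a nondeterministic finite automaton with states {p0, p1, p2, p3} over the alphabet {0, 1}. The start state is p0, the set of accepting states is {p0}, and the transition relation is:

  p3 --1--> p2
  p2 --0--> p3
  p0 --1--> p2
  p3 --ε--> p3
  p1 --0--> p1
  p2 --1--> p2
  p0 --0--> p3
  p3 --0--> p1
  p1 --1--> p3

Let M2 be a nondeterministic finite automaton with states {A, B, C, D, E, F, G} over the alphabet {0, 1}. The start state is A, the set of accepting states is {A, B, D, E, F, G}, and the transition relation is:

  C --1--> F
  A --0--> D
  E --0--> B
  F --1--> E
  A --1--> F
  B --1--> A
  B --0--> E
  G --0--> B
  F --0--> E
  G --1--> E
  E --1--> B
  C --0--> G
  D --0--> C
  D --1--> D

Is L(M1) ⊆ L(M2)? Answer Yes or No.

Yes

Exploring the product automaton M1 × M2 from the start pair (p0, A), following both machines on each input symbol, reaches 17 state pairs: (p0, A), (p3, D), (p2, F), (p1, C), (p2, D), (p3, E), (p2, E), (p1, G), (p3, F), (p3, C), (p1, B), (p2, B), (p3, B), (p1, E), (p3, A), (p2, A), (p1, D).
M1 accepts in {p0} and M2 accepts in {A, B, D, E, F, G}. The reachable pairs whose M1-component is accepting are (p0, A); in each of them the M2-component is accepting too, so the product for L(M1) \ L(M2) (M1-component accepting, M2-component rejecting) has no reachable accepting pair and the difference is empty.
Hence every string in L(M1) is also in L(M2).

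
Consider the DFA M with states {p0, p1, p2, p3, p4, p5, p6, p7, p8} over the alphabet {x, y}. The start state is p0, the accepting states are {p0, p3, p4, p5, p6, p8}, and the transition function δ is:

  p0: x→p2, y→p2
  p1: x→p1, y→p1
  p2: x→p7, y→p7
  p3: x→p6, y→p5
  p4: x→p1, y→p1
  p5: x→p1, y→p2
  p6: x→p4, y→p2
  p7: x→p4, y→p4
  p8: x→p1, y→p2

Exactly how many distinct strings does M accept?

The useful subgraph on states {p0, p2, p4, p7} is acyclic, so L(M) is finite; the longest accepting path visits 4 useful states, giving maximum string length 3.
Counting accepting paths from p0 by length: 1 of length 0, 8 of length 3. Total 9.

9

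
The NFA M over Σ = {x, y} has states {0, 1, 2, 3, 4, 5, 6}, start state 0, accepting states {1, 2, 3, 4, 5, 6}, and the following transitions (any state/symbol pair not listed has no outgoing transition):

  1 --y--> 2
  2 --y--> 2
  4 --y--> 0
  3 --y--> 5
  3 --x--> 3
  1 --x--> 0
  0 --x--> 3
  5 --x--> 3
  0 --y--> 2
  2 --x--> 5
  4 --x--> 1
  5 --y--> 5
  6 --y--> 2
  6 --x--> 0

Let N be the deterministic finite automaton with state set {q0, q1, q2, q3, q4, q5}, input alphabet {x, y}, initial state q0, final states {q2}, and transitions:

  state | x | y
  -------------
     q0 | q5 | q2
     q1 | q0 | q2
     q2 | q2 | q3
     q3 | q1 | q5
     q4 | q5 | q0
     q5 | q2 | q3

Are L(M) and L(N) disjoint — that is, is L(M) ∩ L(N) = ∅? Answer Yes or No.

The string y is accepted by both M and N.
Hence L(M) ∩ L(N) ≠ ∅.

No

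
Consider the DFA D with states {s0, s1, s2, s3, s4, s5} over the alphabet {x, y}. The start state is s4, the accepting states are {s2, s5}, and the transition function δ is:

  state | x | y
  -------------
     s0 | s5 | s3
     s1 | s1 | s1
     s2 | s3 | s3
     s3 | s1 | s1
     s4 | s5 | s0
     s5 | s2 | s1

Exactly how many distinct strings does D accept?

4

The useful subgraph on states {s0, s2, s4, s5} is acyclic, so L(D) is finite; the longest accepting path visits 4 useful states, giving maximum string length 3.
Counting accepting paths from s4 by length: 1 of length 1, 2 of length 2, 1 of length 3. Total 4.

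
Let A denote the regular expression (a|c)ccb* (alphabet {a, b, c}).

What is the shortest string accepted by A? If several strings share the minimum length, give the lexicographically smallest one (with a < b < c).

By inspection of the expression, no string of length less than 3 matches, and acc is the lexicographically first match of length 3.

acc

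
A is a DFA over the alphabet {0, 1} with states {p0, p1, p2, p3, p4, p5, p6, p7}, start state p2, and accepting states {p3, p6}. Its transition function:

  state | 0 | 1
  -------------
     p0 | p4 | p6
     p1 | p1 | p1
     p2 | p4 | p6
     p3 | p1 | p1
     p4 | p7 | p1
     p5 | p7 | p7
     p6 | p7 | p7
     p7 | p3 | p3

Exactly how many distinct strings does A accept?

The useful subgraph on states {p2, p3, p4, p6, p7} is acyclic, so L(A) is finite; the longest accepting path visits 4 useful states, giving maximum string length 3.
Counting accepting paths from p2 by length: 1 of length 1, 6 of length 3. Total 7.

7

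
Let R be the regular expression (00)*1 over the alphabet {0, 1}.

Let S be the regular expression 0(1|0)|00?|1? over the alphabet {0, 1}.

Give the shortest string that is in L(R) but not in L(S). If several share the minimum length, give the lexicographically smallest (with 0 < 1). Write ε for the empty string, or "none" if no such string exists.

001

The string 001 is accepted by R but not by S.
No shorter string lies in the difference, and 001 is the lexicographically first length-3 string in L(R) \ L(S).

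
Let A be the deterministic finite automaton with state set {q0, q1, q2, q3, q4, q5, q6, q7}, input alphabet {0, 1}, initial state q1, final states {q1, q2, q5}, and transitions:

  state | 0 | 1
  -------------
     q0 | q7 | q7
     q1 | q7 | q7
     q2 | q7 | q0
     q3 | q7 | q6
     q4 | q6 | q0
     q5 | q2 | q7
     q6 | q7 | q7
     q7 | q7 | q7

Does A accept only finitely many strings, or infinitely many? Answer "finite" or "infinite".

finite

The useful states (reachable from q1 and able to reach an accepting state) are {q1}.
Restricted to these states the transition graph has no cycle, so every accepting path has bounded length and L is finite.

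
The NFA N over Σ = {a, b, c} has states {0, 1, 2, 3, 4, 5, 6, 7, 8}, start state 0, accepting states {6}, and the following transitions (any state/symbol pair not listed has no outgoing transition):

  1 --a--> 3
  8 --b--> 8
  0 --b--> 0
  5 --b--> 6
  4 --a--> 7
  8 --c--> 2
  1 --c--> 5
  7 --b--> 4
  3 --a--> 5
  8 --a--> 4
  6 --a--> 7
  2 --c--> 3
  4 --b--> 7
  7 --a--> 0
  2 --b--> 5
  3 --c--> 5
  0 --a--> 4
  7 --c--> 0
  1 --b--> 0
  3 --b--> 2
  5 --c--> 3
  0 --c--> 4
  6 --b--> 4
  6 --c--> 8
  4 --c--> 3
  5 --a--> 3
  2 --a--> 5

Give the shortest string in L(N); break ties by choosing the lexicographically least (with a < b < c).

A breadth-first search from 0 reaches an accepting state first via the path 0 → 4 → 3 → 5 → 6 on input acab.
No string of length < 4 is accepted (BFS exhausts all shorter strings without reaching an accepting state), and acab is the lexicographically least accepting string of length 4.

acab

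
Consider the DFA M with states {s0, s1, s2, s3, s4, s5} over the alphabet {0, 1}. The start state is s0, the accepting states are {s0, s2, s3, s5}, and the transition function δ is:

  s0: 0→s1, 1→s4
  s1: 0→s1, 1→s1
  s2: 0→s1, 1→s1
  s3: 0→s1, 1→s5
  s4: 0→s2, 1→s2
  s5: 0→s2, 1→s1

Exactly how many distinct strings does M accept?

3

The useful subgraph on states {s0, s2, s4} is acyclic, so L(M) is finite; the longest accepting path visits 3 useful states, giving maximum string length 2.
Counting accepting paths from s0 by length: 1 of length 0, 2 of length 2. Total 3.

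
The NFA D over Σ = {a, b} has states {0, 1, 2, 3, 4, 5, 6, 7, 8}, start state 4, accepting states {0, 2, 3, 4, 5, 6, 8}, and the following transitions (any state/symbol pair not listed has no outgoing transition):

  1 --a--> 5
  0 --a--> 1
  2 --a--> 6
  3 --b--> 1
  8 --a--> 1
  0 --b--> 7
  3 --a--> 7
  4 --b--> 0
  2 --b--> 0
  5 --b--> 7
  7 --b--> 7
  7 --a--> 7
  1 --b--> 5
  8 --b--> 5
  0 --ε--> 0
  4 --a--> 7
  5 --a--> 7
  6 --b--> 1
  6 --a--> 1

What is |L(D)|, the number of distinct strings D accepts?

The useful subgraph on states {0, 1, 4, 5} is acyclic, so L(D) is finite; the longest accepting path visits 4 useful states, giving maximum string length 3.
Counting accepting paths from 4 by length: 1 of length 0, 1 of length 1, 2 of length 3. Total 4.

4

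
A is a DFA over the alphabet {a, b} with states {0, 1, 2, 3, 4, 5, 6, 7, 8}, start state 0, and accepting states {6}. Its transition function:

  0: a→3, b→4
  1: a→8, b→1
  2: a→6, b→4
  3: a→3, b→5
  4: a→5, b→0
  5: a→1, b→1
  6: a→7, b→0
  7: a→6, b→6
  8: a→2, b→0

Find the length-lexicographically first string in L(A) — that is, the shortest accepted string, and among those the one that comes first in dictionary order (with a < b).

A breadth-first search from 0 reaches an accepting state first via the path 0 → 3 → 5 → 1 → 8 → 2 → 6 on input abaaaa.
No string of length < 6 is accepted (BFS exhausts all shorter strings without reaching an accepting state), and abaaaa is the lexicographically least accepting string of length 6.

abaaaa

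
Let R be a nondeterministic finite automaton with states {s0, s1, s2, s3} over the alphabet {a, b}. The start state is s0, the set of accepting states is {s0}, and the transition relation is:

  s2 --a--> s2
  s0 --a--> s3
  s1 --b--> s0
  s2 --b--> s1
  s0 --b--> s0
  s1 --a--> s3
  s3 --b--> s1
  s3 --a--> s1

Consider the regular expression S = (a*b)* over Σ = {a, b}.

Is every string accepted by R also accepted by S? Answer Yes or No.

Converting the expression S to a DFA (subset construction, then merging equivalent states) gives the minimal DFA with states {r0, r1}, start state r0, accepting states {r0} and transitions r0: a→r1, b→r0; r1: a→r1, b→r0.
Exploring the product automaton R × S from the start pair (s0, r0), following both machines on each input symbol, reaches 4 state pairs: (s0, r0), (s3, r1), (s1, r1), (s1, r0).
R accepts in {s0} and S accepts in {r0}. The reachable pairs whose R-component is accepting are (s0, r0); in each of them the S-component is accepting too, so the product for L(R) \ L(S) (R-component accepting, S-component rejecting) has no reachable accepting pair and the difference is empty.
Hence every string in L(R) is also in L(S).

Yes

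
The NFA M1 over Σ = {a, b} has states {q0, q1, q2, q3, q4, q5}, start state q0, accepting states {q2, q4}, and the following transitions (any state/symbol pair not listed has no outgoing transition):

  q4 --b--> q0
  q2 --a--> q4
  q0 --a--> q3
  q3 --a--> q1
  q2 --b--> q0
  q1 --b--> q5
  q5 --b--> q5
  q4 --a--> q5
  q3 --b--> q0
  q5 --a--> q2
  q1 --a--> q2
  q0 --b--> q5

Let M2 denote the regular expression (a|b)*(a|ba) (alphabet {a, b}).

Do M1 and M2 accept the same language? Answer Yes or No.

The string a is accepted by M2 but rejected by M1.
So L(M1) ≠ L(M2).

No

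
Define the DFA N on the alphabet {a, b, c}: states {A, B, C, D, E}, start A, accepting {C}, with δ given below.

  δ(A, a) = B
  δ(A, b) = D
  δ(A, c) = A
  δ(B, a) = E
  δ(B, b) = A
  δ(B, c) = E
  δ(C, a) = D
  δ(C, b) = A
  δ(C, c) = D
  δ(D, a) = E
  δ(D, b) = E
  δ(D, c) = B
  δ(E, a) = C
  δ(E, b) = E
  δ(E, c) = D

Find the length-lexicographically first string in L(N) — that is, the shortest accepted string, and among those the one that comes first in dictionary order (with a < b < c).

A breadth-first search from A reaches an accepting state first via the path A → B → E → C on input aaa.
No string of length < 3 is accepted (BFS exhausts all shorter strings without reaching an accepting state), and aaa is the lexicographically least accepting string of length 3.

aaa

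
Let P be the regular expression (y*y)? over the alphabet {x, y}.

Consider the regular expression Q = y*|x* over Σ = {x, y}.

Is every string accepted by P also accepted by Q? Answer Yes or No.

Yes

Converting the expression P to a DFA (subset construction, then merging equivalent states) gives the minimal DFA with states {p0, p1}, start state p0, accepting states {p0} and transitions p0: x→p1, y→p0; p1: x→p1, y→p1.
Converting the expression Q to a DFA (subset construction, then merging equivalent states) gives the minimal DFA with states {q0, q1, q2, q3}, start state q0, accepting states {q0, q1, q2} and transitions q0: x→q1, y→q2; q1: x→q1, y→q3; q2: x→q3, y→q2; q3: x→q3, y→q3.
Exploring the product automaton P × Q from the start pair (p0, q0), following both machines on each input symbol, reaches 4 state pairs: (p0, q0), (p1, q1), (p0, q2), (p1, q3).
P accepts in {p0} and Q accepts in {q0, q1, q2}. The reachable pairs whose P-component is accepting are (p0, q0), (p0, q2); in each of them the Q-component is accepting too, so the product for L(P) \ L(Q) (P-component accepting, Q-component rejecting) has no reachable accepting pair and the difference is empty.
Hence every string in L(P) is also in L(Q).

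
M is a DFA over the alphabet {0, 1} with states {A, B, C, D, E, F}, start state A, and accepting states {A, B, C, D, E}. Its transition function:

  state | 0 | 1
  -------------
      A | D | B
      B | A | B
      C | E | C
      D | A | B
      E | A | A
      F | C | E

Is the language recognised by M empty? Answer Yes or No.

No

The empty string ε is accepted: the run A ends in the accepting state A.
Since at least one string is accepted, L(M) is not empty.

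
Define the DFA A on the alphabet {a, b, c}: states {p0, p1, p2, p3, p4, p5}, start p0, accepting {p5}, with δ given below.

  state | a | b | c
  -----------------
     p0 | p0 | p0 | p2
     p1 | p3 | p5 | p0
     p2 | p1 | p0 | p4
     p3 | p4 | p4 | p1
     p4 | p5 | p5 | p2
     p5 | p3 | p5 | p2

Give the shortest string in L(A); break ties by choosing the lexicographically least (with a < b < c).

A breadth-first search from p0 reaches an accepting state first via the path p0 → p2 → p1 → p5 on input cab.
No string of length < 3 is accepted (BFS exhausts all shorter strings without reaching an accepting state), and cab is the lexicographically least accepting string of length 3.

cab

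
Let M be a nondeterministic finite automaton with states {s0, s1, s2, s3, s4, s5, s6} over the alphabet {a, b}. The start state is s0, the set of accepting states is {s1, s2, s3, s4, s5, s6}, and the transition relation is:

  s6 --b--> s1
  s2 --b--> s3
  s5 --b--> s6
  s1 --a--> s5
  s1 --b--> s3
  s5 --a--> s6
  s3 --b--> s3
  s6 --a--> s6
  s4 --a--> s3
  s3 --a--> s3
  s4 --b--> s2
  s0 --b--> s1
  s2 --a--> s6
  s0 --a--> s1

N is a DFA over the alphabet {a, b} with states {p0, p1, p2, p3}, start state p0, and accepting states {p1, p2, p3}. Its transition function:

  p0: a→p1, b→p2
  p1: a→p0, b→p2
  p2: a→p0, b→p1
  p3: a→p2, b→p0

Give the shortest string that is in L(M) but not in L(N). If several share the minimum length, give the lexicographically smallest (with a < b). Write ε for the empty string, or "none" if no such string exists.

The string aa is accepted by M but not by N.
No shorter string lies in the difference, and aa is the lexicographically first length-2 string in L(M) \ L(N).

aa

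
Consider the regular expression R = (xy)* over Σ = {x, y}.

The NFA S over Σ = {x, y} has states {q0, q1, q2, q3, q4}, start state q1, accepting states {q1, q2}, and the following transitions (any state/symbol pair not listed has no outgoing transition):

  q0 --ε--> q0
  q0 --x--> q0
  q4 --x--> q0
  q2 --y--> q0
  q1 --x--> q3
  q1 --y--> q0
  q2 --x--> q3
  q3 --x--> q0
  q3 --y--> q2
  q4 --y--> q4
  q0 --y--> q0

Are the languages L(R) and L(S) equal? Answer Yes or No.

Converting the expression R to a DFA (subset construction, then merging equivalent states) gives the minimal DFA with states {r0, r1, r2}, start state r0, accepting states {r0} and transitions r0: x→r1, y→r2; r1: x→r2, y→r0; r2: x→r2, y→r2.
Exploring the product automaton R × S from the start pair (r0, q1), following both machines on each input symbol, reaches 4 state pairs: (r0, q1), (r1, q3), (r2, q0), (r0, q2).
R accepts in {r0} and S accepts in {q1, q2}. In every reachable pair the two components are either both accepting — (r0, q1), (r0, q2) — or both non-accepting, so no string is accepted by exactly one of the machines: L(R) \ L(S) and L(S) \ L(R) are both empty.
Hence every string is accepted by R iff it is accepted by S, and the two languages coincide.

Yes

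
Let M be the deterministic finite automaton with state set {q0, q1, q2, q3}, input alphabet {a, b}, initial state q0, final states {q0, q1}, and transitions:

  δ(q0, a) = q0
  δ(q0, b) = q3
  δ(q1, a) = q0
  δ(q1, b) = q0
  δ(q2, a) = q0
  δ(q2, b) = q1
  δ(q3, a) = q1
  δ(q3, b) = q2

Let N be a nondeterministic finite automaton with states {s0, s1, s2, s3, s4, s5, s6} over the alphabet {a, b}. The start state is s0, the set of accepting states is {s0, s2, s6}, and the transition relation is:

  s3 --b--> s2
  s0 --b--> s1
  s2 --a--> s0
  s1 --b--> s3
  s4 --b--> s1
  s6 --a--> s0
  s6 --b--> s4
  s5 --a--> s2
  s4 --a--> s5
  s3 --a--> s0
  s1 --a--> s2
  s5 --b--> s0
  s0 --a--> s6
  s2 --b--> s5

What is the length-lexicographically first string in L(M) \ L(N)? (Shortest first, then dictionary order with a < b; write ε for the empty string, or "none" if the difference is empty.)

aba

The string aba is accepted by M but not by N.
No shorter string lies in the difference, and aba is the lexicographically first length-3 string in L(M) \ L(N).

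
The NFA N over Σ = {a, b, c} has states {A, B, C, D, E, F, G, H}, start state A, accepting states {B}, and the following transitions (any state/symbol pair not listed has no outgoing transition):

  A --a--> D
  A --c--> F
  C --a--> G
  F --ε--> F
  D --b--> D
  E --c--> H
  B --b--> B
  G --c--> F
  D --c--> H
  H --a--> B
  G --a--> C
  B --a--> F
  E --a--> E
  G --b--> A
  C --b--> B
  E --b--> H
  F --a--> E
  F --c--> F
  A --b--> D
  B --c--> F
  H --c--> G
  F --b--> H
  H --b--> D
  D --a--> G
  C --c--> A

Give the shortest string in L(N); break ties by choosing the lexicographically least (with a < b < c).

aca

A breadth-first search from A reaches an accepting state first via the path A → D → H → B on input aca.
No string of length < 3 is accepted (BFS exhausts all shorter strings without reaching an accepting state), and aca is the lexicographically least accepting string of length 3.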